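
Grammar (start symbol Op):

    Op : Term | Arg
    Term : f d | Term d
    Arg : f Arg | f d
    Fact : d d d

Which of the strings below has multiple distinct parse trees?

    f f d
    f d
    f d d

f f d: 1 tree
f d: 2 trees
f d d: 1 tree

f d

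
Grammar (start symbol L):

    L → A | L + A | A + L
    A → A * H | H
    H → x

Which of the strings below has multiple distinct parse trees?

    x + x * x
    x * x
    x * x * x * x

x + x * x

x + x * x: 2 trees
x * x: 1 tree
x * x * x * x: 1 tree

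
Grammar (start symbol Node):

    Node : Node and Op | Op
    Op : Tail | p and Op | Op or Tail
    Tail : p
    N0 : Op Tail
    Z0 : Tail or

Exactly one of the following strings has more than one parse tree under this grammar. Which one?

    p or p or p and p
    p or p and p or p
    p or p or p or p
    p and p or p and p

p or p or p and p: 1 tree
p or p and p or p: 1 tree
p or p or p or p: 1 tree
p and p or p and p: 3 trees

p and p or p and p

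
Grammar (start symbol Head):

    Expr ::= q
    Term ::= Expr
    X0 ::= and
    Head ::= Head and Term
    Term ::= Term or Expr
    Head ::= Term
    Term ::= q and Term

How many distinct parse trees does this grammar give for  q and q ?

2

Parse trees for q and q:
  [Head [Head [Term [Expr q]]] and [Term [Expr q]]]
  [Head [Term q and [Term [Expr q]]]]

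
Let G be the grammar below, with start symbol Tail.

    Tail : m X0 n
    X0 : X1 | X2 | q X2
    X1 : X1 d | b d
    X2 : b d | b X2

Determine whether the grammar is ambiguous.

Witness: m b d n

Derivation 1: Tail ⇒ m X0 n ⇒ m X1 n ⇒ m b d n
Derivation 2: Tail ⇒ m X0 n ⇒ m X2 n ⇒ m b d n

Two distinct leftmost derivations for the same string.

Ambiguous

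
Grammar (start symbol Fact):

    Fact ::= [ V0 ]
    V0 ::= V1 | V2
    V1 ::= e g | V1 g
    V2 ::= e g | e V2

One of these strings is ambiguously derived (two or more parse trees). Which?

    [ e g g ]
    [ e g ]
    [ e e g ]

[ e g ]

[ e g g ]: 1 tree
[ e g ]: 2 trees
[ e e g ]: 1 tree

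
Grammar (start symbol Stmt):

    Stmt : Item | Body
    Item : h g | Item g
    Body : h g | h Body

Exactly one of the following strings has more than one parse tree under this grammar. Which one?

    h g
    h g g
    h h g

h g

h g: 2 trees
h g g: 1 tree
h h g: 1 tree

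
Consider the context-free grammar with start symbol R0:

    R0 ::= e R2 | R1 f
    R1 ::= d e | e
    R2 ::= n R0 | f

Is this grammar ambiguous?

Witness: e f

Derivation 1: R0 ⇒ e R2 ⇒ e f
Derivation 2: R0 ⇒ R1 f ⇒ e f

Two distinct leftmost derivations for the same string.

Ambiguous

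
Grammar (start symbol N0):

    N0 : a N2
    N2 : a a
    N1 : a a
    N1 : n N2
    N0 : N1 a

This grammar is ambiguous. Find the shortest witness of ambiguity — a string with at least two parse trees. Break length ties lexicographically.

a a a

length 3: a a a has 2 parse trees

Two derivations of a a a:
  N0 ⇒ a N2 ⇒ a a a
  N0 ⇒ N1 a ⇒ a a a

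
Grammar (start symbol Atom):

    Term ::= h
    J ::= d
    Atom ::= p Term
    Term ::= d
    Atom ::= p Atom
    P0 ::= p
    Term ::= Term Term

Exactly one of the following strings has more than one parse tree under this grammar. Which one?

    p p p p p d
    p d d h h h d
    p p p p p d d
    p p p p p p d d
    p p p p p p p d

p p p p p d: 1 tree
p d d h h h d: 42 trees
p p p p p d d: 1 tree
p p p p p p d d: 1 tree
p p p p p p p d: 1 tree

p d d h h h d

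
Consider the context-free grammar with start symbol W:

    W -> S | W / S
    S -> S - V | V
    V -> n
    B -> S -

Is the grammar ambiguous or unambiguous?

Unambiguous

(B is unreachable from W, so its rules don't affect L(W).) This is a standard precedence ladder (W over S over V), with each level left-recursive on its own operator ('/' at W, '-' at S). That structure is LR(1), hence unambiguous.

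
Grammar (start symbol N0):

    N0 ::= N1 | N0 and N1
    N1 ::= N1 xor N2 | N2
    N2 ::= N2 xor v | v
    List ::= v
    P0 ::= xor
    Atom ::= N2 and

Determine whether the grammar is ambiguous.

Ambiguous

Witness: v xor v

Derivation 1: N0 ⇒ N1 ⇒ N1 xor N2 ⇒ N2 xor N2 ⇒ v xor N2 ⇒ v xor v
Derivation 2: N0 ⇒ N1 ⇒ N2 ⇒ N2 xor v ⇒ v xor v

Two distinct leftmost derivations for the same string.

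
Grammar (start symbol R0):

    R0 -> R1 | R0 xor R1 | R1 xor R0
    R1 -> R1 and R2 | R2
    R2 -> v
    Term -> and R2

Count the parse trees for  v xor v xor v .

4

Parse trees for v xor v xor v:
  [R0 [R0 [R0 [R1 [R2 v]]] xor [R1 [R2 v]]] xor [R1 [R2 v]]]
  [R0 [R0 [R1 [R2 v]] xor [R0 [R1 [R2 v]]]] xor [R1 [R2 v]]]
  [R0 [R1 [R2 v]] xor [R0 [R0 [R1 [R2 v]]] xor [R1 [R2 v]]]]
  [R0 [R1 [R2 v]] xor [R0 [R1 [R2 v]] xor [R0 [R1 [R2 v]]]]]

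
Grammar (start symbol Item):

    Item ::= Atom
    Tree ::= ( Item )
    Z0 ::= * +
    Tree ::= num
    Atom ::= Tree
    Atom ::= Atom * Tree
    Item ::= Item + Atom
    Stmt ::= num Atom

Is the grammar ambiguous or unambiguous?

Unambiguous

Only Item, Atom, Tree are reachable from Item; ignoring the rest: The grammar is stratified — Item handles '+' (left-recursive), Atom handles '*', Tree atoms. Each operator has a fixed associativity and precedence level, so every string has one parse.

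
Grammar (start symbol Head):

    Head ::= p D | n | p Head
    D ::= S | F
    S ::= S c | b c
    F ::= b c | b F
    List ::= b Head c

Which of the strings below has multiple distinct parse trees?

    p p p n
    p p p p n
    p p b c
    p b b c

p p b c

p p p n: 1 tree
p p p p n: 1 tree
p p b c: 2 trees
p b b c: 1 tree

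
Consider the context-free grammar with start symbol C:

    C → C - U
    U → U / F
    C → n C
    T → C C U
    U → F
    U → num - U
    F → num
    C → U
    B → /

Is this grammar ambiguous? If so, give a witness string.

Ambiguous

Witness: num - num

Derivation 1: C ⇒ C - U ⇒ U - U ⇒ F - U ⇒ num - U ⇒ num - F ⇒ num - num
Derivation 2: C ⇒ U ⇒ num - U ⇒ num - F ⇒ num - num

Two distinct leftmost derivations for the same string.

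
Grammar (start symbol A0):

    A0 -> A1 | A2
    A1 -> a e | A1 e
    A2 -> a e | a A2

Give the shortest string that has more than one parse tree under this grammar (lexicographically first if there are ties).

a e

length 2: a e has 2 parse trees

Two derivations of a e:
  A0 ⇒ A1 ⇒ a e
  A0 ⇒ A2 ⇒ a e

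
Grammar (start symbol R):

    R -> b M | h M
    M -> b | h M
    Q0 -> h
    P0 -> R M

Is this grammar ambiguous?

Unambiguous

(Q0, P0 are unreachable from R, so their rules don't affect L(R).) The reachable rules are right-linear with at most one rule per (nonterminal, next-terminal) pair. Each input token forces the next rule, so parsing is deterministic.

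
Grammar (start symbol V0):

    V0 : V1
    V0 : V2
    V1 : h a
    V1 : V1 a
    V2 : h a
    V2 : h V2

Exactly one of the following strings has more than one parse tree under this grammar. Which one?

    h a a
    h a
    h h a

h a a: 1 tree
h a: 2 trees
h h a: 1 tree

h a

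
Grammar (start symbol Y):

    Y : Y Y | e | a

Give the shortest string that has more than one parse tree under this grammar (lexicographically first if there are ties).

a a a

length 1: no string has ≥2 trees
length 2: no string has ≥2 trees
length 3: a a a has 2 parse trees

Two derivations of a a a:
  Y ⇒ Y Y ⇒ Y Y Y ⇒ a Y Y ⇒ a a Y ⇒ a a a
  Y ⇒ Y Y ⇒ a Y ⇒ a Y Y ⇒ a a Y ⇒ a a a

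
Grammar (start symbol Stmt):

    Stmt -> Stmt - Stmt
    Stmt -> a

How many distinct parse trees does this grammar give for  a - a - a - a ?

Parse trees for a - a - a - a:
  [Stmt [Stmt a] - [Stmt [Stmt a] - [Stmt [Stmt a] - [Stmt a]]]]
  [Stmt [Stmt a] - [Stmt [Stmt [Stmt a] - [Stmt a]] - [Stmt a]]]
  [Stmt [Stmt [Stmt a] - [Stmt a]] - [Stmt [Stmt a] - [Stmt a]]]
  [Stmt [Stmt [Stmt a] - [Stmt [Stmt a] - [Stmt a]]] - [Stmt a]]
  [Stmt [Stmt [Stmt [Stmt a] - [Stmt a]] - [Stmt a]] - [Stmt a]]

5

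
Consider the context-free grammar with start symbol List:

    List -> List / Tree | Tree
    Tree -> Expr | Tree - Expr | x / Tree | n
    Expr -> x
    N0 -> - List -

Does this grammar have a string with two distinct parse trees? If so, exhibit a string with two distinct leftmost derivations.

Ambiguous

Witness: x / n

Derivation 1: List ⇒ List / Tree ⇒ Tree / Tree ⇒ Expr / Tree ⇒ x / Tree ⇒ x / n
Derivation 2: List ⇒ Tree ⇒ x / Tree ⇒ x / n

Two distinct leftmost derivations for the same string.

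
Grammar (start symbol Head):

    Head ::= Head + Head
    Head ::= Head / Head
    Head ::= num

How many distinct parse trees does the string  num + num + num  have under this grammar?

2

Parse trees for num + num + num:
  [Head [Head num] + [Head [Head num] + [Head num]]]
  [Head [Head [Head num] + [Head num]] + [Head num]]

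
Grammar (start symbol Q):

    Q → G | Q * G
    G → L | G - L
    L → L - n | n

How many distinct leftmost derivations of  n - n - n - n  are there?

Parse trees for n - n - n - n:
  [Q [G [L [L [L [L n] - n] - n] - n]]]
  [Q [G [G [L n]] - [L [L [L n] - n] - n]]]
  [Q [G [G [L [L n] - n]] - [L [L n] - n]]]
  [Q [G [G [G [L n]] - [L n]] - [L [L n] - n]]]
  [Q [G [G [L [L [L n] - n] - n]] - [L n]]]
  [Q [G [G [G [L n]] - [L [L n] - n]] - [L n]]]
  [Q [G [G [G [L [L n] - n]] - [L n]] - [L n]]]
  [Q [G [G [G [G [L n]] - [L n]] - [L n]] - [L n]]]

8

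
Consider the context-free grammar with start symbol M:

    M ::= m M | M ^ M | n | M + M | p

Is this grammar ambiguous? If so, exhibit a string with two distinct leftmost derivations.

Witness: m n + n

Derivation 1: M ⇒ m M ⇒ m M + M ⇒ m n + M ⇒ m n + n
Derivation 2: M ⇒ M + M ⇒ m M + M ⇒ m n + M ⇒ m n + n

Two distinct leftmost derivations for the same string.

Ambiguous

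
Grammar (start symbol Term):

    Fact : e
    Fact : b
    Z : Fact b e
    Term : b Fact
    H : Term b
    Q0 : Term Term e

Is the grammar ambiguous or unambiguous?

Unambiguous

(Q0, Z, H are unreachable from Term, so their rules don't affect L(Term).) Each reachable nonterminal has at most one production per leading terminal, and all productions are right-linear; the derivation is determined token-by-token.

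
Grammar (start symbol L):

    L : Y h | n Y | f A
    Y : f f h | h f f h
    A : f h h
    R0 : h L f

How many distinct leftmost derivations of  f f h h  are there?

2

Parse trees for f f h h:
  [L [Y f f h] h]
  [L f [A f h h]]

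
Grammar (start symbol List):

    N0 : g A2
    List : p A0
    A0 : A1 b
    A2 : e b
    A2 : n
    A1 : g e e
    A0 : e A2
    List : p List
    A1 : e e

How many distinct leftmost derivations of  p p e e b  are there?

2

Parse trees for p p e e b:
  [List p [List p [A0 [A1 e e] b]]]
  [List p [List p [A0 e [A2 e b]]]]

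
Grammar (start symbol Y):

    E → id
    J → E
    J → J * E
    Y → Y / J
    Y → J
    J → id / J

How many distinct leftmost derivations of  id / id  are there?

2

Parse trees for id / id:
  [Y [Y [J [E id]]] / [J [E id]]]
  [Y [J id / [J [E id]]]]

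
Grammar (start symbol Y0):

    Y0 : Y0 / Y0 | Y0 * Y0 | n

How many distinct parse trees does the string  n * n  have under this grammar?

1

Parse trees for n * n:
  [Y0 [Y0 n] * [Y0 n]]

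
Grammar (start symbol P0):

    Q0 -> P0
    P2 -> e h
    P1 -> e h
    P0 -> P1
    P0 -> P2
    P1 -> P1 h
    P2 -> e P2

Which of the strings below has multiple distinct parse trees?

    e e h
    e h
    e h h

e h

e e h: 1 tree
e h: 2 trees
e h h: 1 tree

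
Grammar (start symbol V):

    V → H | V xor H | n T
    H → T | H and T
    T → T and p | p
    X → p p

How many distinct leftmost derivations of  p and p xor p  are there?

Parse trees for p and p xor p:
  [V [V [H [T [T p] and p]]] xor [H [T p]]]
  [V [V [H [H [T p]] and [T p]]] xor [H [T p]]]

2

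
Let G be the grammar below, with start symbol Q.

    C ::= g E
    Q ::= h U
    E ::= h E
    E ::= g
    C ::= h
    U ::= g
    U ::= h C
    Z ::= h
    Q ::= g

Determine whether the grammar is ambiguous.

(Z is unreachable from Q, so its rules don't affect L(Q).) Each reachable nonterminal has at most one production per leading terminal, and all productions are right-linear; the derivation is determined token-by-token.

Unambiguous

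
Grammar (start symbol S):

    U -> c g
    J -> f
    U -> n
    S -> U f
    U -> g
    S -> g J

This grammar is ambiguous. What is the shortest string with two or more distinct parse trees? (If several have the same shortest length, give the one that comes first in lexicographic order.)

g f

length 2: g f has 2 parse trees

Two derivations of g f:
  S ⇒ U f ⇒ g f
  S ⇒ g J ⇒ g f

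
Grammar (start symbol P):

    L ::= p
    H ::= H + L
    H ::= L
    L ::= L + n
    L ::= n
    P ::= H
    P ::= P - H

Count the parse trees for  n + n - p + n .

Parse trees for n + n - p + n:
  [P [P [H [H [L n]] + [L n]]] - [H [H [L p]] + [L n]]]
  [P [P [H [H [L n]] + [L n]]] - [H [L [L p] + n]]]
  [P [P [H [L [L n] + n]]] - [H [H [L p]] + [L n]]]
  [P [P [H [L [L n] + n]]] - [H [L [L p] + n]]]

4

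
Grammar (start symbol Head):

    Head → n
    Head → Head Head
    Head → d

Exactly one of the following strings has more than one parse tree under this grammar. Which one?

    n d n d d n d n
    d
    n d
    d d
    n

n d n d d n d n: 429 trees
d: 1 tree
n d: 1 tree
d d: 1 tree
n: 1 tree

n d n d d n d n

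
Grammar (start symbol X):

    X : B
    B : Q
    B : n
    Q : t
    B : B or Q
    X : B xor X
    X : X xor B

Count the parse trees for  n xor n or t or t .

Parse trees for n xor n or t or t:
  [X [B n] xor [X [B [B [B n] or [Q t]] or [Q t]]]]
  [X [X [B n]] xor [B [B [B n] or [Q t]] or [Q t]]]

2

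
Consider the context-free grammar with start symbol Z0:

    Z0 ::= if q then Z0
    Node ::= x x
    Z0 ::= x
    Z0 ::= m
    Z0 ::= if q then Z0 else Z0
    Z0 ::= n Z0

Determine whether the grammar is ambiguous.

Ambiguous

Witness: if q then if q then m else m

Derivation 1: Z0 ⇒ if q then Z0 ⇒ if q then if q then Z0 else Z0 ⇒ if q then if q then m else Z0 ⇒ if q then if q then m else m
Derivation 2: Z0 ⇒ if q then Z0 else Z0 ⇒ if q then if q then Z0 else Z0 ⇒ if q then if q then m else Z0 ⇒ if q then if q then m else m

Two distinct leftmost derivations for the same string.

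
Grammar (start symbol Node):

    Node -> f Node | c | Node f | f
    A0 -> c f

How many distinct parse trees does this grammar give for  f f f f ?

Parse trees for f f f f:
  [Node f [Node f [Node f [Node f]]]]
  [Node f [Node f [Node [Node f] f]]]
  [Node f [Node [Node f [Node f]] f]]
  [Node f [Node [Node [Node f] f] f]]
  [Node [Node f [Node f [Node f]]] f]
  [Node [Node f [Node [Node f] f]] f]
  [Node [Node [Node f [Node f]] f] f]
  [Node [Node [Node [Node f] f] f] f]

8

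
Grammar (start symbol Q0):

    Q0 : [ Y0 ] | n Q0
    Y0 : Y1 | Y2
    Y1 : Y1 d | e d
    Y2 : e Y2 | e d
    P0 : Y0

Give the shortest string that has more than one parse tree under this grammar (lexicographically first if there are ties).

[ e d ]

length 4: [ e d ] has 2 parse trees

Two derivations of [ e d ]:
  Q0 ⇒ [ Y0 ] ⇒ [ Y1 ] ⇒ [ e d ]
  Q0 ⇒ [ Y0 ] ⇒ [ Y2 ] ⇒ [ e d ]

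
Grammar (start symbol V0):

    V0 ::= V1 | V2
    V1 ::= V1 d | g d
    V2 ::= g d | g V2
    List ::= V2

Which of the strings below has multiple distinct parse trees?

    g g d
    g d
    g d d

g d

g g d: 1 tree
g d: 2 trees
g d d: 1 tree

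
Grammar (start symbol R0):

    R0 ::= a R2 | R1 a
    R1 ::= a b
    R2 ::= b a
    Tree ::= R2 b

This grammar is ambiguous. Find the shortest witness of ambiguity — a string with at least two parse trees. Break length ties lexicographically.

a b a

length 3: a b a has 2 parse trees

Two derivations of a b a:
  R0 ⇒ a R2 ⇒ a b a
  R0 ⇒ R1 a ⇒ a b a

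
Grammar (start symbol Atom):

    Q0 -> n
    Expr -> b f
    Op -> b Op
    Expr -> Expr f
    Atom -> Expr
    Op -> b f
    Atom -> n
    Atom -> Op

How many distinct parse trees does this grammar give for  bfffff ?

Parse trees for bfffff:
  [Atom [Expr [Expr [Expr [Expr [Expr b f] f] f] f] f]]

1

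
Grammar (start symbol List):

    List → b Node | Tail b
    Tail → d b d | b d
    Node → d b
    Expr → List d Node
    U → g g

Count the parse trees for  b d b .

2

Parse trees for b d b:
  [List b [Node d b]]
  [List [Tail b d] b]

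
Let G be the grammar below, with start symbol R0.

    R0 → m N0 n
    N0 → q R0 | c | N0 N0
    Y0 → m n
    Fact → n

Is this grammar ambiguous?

Witness: m c c c n

Derivation 1: R0 ⇒ m N0 n ⇒ m N0 N0 n ⇒ m c N0 n ⇒ m c N0 N0 n ⇒ m c c N0 n ⇒ m c c c n
Derivation 2: R0 ⇒ m N0 n ⇒ m N0 N0 n ⇒ m N0 N0 N0 n ⇒ m c N0 N0 n ⇒ m c c N0 n ⇒ m c c c n

Two distinct leftmost derivations for the same string.

Ambiguous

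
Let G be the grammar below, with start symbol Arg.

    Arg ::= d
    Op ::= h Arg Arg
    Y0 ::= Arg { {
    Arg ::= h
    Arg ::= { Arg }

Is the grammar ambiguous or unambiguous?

Unambiguous

(Y0, Op are unreachable from Arg, so their rules don't affect L(Arg).) Each string is a nest of matched brackets around a single atom. An opening bracket forces the recursive rule; an atom forces the base rule.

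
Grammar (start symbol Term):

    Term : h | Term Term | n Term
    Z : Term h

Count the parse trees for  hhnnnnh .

2

Parse trees for hhnnnnh:
  [Term [Term h] [Term [Term h] [Term n [Term n [Term n [Term n [Term h]]]]]]]
  [Term [Term [Term h] [Term h]] [Term n [Term n [Term n [Term n [Term h]]]]]]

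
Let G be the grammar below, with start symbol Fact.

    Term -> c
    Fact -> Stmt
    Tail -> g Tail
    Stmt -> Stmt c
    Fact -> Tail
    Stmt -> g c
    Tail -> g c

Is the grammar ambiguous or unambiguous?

Witness: g c

Derivation 1: Fact ⇒ Stmt ⇒ g c
Derivation 2: Fact ⇒ Tail ⇒ g c

Two distinct leftmost derivations for the same string.

Ambiguous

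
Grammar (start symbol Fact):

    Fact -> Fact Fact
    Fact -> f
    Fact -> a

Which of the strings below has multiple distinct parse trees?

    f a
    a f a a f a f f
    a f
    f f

f a: 1 tree
a f a a f a f f: 429 trees
a f: 1 tree
f f: 1 tree

a f a a f a f f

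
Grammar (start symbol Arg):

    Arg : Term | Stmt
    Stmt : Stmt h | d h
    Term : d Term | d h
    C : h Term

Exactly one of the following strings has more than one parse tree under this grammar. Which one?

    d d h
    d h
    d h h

d h

d d h: 1 tree
d h: 2 trees
d h h: 1 tree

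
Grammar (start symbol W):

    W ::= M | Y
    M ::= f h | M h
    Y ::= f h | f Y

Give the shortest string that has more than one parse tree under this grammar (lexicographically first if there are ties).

f h

length 2: f h has 2 parse trees

Two derivations of f h:
  W ⇒ M ⇒ f h
  W ⇒ Y ⇒ f h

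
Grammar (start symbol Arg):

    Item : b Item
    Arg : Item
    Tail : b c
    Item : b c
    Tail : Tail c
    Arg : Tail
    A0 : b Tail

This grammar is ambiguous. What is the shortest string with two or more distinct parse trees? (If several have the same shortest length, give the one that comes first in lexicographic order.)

b c

length 2: b c has 2 parse trees

Two derivations of b c:
  Arg ⇒ Item ⇒ b c
  Arg ⇒ Tail ⇒ b c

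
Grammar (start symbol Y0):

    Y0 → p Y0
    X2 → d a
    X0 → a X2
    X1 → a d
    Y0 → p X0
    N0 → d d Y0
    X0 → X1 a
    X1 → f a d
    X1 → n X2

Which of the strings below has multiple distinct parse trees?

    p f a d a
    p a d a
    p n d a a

p f a d a: 1 tree
p a d a: 2 trees
p n d a a: 1 tree

p a d a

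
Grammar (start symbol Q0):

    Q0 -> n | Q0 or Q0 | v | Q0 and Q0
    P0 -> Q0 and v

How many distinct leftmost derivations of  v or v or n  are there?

2

Parse trees for v or v or n:
  [Q0 [Q0 v] or [Q0 [Q0 v] or [Q0 n]]]
  [Q0 [Q0 [Q0 v] or [Q0 v]] or [Q0 n]]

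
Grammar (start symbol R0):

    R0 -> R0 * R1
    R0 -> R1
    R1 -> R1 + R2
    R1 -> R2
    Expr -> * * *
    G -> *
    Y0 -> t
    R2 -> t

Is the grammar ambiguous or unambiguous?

Unambiguous

(Expr, G, Y0 are unreachable from R0, so their rules don't affect L(R0).) R0 → R0 * R1 | R1  ;  R1 → R1 + R2 | R2  — a left-associative chain with R2 at the bottom. Each string factors uniquely by precedence.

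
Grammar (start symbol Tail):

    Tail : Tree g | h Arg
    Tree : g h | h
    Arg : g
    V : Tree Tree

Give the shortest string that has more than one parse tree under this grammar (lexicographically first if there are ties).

length 2: h g has 2 parse trees

Two derivations of h g:
  Tail ⇒ Tree g ⇒ h g
  Tail ⇒ h Arg ⇒ h g

h g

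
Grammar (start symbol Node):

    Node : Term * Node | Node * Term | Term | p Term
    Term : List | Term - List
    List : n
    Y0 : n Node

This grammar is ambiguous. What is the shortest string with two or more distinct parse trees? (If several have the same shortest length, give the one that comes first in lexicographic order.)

n * n

length 1: no string has ≥2 trees
length 2: no string has ≥2 trees
length 3: n * n has 2 parse trees

Two derivations of n * n:
  Node ⇒ Term * Node ⇒ List * Node ⇒ n * Node ⇒ n * Term ⇒ n * List ⇒ n * n
  Node ⇒ Node * Term ⇒ Term * Term ⇒ List * Term ⇒ n * Term ⇒ n * List ⇒ n * n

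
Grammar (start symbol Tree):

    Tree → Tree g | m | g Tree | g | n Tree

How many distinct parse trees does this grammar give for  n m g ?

Parse trees for n m g:
  [Tree [Tree n [Tree m]] g]
  [Tree n [Tree [Tree m] g]]

2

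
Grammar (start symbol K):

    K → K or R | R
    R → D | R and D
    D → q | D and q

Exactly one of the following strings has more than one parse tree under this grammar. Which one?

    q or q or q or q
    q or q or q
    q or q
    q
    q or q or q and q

q or q or q and q

q or q or q or q: 1 tree
q or q or q: 1 tree
q or q: 1 tree
q: 1 tree
q or q or q and q: 2 trees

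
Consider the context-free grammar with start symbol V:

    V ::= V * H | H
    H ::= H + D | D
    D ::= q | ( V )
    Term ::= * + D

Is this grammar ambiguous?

Unambiguous

(Term is unreachable from V, so its rules don't affect L(V).) This is a standard precedence ladder (V over H over D), with each level left-recursive on its own operator ('*' at V, '+' at H). That structure is LR(1), hence unambiguous.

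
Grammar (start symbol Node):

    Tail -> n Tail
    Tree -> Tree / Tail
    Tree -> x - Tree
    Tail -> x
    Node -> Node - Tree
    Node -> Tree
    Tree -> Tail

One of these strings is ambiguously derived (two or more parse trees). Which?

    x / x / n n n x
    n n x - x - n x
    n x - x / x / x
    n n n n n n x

n n x - x - n x

x / x / n n n x: 1 tree
n n x - x - n x: 2 trees
n x - x / x / x: 1 tree
n n n n n n x: 1 tree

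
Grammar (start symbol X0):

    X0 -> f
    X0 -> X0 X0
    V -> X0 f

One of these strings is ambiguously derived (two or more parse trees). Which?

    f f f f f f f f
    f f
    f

f f f f f f f f

f f f f f f f f: 429 trees
f f: 1 tree
f: 1 tree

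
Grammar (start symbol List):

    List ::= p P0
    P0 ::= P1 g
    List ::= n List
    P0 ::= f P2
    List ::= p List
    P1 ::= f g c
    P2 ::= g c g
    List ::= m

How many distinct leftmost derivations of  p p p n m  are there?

Parse trees for p p p n m:
  [List p [List p [List p [List n [List m]]]]]

1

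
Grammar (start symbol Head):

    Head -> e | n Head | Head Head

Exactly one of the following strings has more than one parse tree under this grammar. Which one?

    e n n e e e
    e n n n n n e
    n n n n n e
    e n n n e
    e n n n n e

e n n e e e

e n n e e e: 14 trees
e n n n n n e: 1 tree
n n n n n e: 1 tree
e n n n e: 1 tree
e n n n n e: 1 tree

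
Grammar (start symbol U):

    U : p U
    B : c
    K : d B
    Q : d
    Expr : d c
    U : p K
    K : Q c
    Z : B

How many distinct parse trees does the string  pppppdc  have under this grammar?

Parse trees for pppppdc:
  [U p [U p [U p [U p [U p [K d [B c]]]]]]]
  [U p [U p [U p [U p [U p [K [Q d] c]]]]]]

2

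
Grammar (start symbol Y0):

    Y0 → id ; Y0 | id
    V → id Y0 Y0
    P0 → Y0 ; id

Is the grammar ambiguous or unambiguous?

Unambiguous

(V, P0 are unreachable from Y0, so their rules don't affect L(Y0).) Right-recursive list with a separator: after each atom, whether the separator follows determines the rule. One parse per string.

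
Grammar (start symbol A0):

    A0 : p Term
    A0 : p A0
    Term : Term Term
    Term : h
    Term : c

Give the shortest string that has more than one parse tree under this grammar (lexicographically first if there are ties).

p c c c

length 2: no string has ≥2 trees
length 3: no string has ≥2 trees
length 4: p c c c has 2 parse trees

Two derivations of p c c c:
  A0 ⇒ p Term ⇒ p Term Term ⇒ p Term Term Term ⇒ p c Term Term ⇒ p c c Term ⇒ p c c c
  A0 ⇒ p Term ⇒ p Term Term ⇒ p c Term ⇒ p c Term Term ⇒ p c c Term ⇒ p c c c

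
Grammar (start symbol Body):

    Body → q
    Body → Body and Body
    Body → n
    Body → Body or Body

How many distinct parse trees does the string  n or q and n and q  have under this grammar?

5

Parse trees for n or q and n and q:
  [Body [Body [Body n] or [Body q]] and [Body [Body n] and [Body q]]]
  [Body [Body [Body [Body n] or [Body q]] and [Body n]] and [Body q]]
  [Body [Body [Body n] or [Body [Body q] and [Body n]]] and [Body q]]
  [Body [Body n] or [Body [Body q] and [Body [Body n] and [Body q]]]]
  [Body [Body n] or [Body [Body [Body q] and [Body n]] and [Body q]]]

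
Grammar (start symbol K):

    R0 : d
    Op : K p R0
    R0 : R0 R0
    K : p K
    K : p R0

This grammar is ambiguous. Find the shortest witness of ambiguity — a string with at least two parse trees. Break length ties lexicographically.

p d d d

length 2: no string has ≥2 trees
length 3: no string has ≥2 trees
length 4: p d d d has 2 parse trees

Two derivations of p d d d:
  K ⇒ p R0 ⇒ p R0 R0 ⇒ p d R0 ⇒ p d R0 R0 ⇒ p d d R0 ⇒ p d d d
  K ⇒ p R0 ⇒ p R0 R0 ⇒ p R0 R0 R0 ⇒ p d R0 R0 ⇒ p d d R0 ⇒ p d d d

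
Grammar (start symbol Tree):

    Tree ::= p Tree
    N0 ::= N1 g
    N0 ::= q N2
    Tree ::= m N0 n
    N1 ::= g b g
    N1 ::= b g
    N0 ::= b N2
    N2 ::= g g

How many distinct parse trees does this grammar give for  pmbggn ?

2

Parse trees for pmbggn:
  [Tree p [Tree m [N0 [N1 b g] g] n]]
  [Tree p [Tree m [N0 b [N2 g g]] n]]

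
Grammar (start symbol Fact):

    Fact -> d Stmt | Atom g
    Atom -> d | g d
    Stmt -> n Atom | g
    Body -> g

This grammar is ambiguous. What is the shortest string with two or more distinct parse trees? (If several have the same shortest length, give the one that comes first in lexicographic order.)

d g

length 2: d g has 2 parse trees

Two derivations of d g:
  Fact ⇒ d Stmt ⇒ d g
  Fact ⇒ Atom g ⇒ d g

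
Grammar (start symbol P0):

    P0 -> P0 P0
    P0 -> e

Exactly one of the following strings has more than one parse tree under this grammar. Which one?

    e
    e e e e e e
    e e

e: 1 tree
e e e e e e: 42 trees
e e: 1 tree

e e e e e e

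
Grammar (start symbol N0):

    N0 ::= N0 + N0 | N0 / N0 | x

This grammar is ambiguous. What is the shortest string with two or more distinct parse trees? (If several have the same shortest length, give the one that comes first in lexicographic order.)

x + x + x

length 1: no string has ≥2 trees
length 3: no string has ≥2 trees
length 5: x + x + x has 2 parse trees

Two derivations of x + x + x:
  N0 ⇒ N0 + N0 ⇒ N0 + N0 + N0 ⇒ x + N0 + N0 ⇒ x + x + N0 ⇒ x + x + x
  N0 ⇒ N0 + N0 ⇒ x + N0 ⇒ x + N0 + N0 ⇒ x + x + N0 ⇒ x + x + x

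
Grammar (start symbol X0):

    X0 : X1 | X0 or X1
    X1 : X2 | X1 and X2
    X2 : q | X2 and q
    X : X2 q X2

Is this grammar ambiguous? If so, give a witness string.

Witness: q and q

Derivation 1: X0 ⇒ X1 ⇒ X2 ⇒ X2 and q ⇒ q and q
Derivation 2: X0 ⇒ X1 ⇒ X1 and X2 ⇒ X2 and X2 ⇒ q and X2 ⇒ q and q

Two distinct leftmost derivations for the same string.

Ambiguous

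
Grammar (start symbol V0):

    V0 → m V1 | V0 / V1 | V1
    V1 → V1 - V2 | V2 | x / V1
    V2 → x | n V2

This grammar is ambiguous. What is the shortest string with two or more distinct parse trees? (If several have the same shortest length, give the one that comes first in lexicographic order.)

x / x

length 1: no string has ≥2 trees
length 2: no string has ≥2 trees
length 3: x / x has 2 parse trees

Two derivations of x / x:
  V0 ⇒ V0 / V1 ⇒ V1 / V1 ⇒ V2 / V1 ⇒ x / V1 ⇒ x / V2 ⇒ x / x
  V0 ⇒ V1 ⇒ x / V1 ⇒ x / V2 ⇒ x / x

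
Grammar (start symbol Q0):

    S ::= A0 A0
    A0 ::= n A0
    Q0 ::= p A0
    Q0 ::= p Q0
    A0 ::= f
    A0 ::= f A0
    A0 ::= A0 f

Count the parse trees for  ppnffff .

Parse trees for ppnffff (showing first 6 of 15):
  [Q0 p [Q0 p [A0 n [A0 f [A0 f [A0 f [A0 f]]]]]]]
  [Q0 p [Q0 p [A0 n [A0 f [A0 f [A0 [A0 f] f]]]]]]
  [Q0 p [Q0 p [A0 n [A0 f [A0 [A0 f [A0 f]] f]]]]]
  [Q0 p [Q0 p [A0 n [A0 f [A0 [A0 [A0 f] f] f]]]]]
  [Q0 p [Q0 p [A0 n [A0 [A0 f [A0 f [A0 f]]] f]]]]
  [Q0 p [Q0 p [A0 n [A0 [A0 f [A0 [A0 f] f]] f]]]]

15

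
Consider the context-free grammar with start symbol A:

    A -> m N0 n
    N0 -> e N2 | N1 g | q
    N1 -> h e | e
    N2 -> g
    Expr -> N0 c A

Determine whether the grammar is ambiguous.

Witness: m e g n

Derivation 1: A ⇒ m N0 n ⇒ m e N2 n ⇒ m e g n
Derivation 2: A ⇒ m N0 n ⇒ m N1 g n ⇒ m e g n

Two distinct leftmost derivations for the same string.

Ambiguous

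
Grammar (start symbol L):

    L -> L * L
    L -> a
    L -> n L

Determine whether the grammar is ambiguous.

Ambiguous

Witness: n a * a

Derivation 1: L ⇒ L * L ⇒ n L * L ⇒ n a * L ⇒ n a * a
Derivation 2: L ⇒ n L ⇒ n L * L ⇒ n a * L ⇒ n a * a

Two distinct leftmost derivations for the same string.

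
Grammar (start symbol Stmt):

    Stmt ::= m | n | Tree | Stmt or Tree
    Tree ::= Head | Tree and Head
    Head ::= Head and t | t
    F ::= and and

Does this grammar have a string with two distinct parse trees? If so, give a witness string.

Ambiguous

Witness: t and t

Derivation 1: Stmt ⇒ Tree ⇒ Head ⇒ Head and t ⇒ t and t
Derivation 2: Stmt ⇒ Tree ⇒ Tree and Head ⇒ Head and Head ⇒ t and Head ⇒ t and t

Two distinct leftmost derivations for the same string.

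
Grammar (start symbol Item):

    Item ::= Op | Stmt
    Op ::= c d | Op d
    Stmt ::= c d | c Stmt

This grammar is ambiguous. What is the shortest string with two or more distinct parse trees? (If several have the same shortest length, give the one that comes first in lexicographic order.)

length 2: c d has 2 parse trees

Two derivations of c d:
  Item ⇒ Op ⇒ c d
  Item ⇒ Stmt ⇒ c d

c d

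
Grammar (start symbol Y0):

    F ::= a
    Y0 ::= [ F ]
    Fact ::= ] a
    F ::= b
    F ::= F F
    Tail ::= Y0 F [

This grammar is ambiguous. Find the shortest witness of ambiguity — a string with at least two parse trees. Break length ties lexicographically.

[ a a a ]

length 3: no string has ≥2 trees
length 4: no string has ≥2 trees
length 5: [ a a a ] has 2 parse trees

Two derivations of [ a a a ]:
  Y0 ⇒ [ F ] ⇒ [ F F ] ⇒ [ a F ] ⇒ [ a F F ] ⇒ [ a a F ] ⇒ [ a a a ]
  Y0 ⇒ [ F ] ⇒ [ F F ] ⇒ [ F F F ] ⇒ [ a F F ] ⇒ [ a a F ] ⇒ [ a a a ]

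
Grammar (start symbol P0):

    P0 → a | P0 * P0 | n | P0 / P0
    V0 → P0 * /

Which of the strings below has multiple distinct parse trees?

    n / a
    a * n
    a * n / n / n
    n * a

a * n / n / n

n / a: 1 tree
a * n: 1 tree
a * n / n / n: 5 trees
n * a: 1 tree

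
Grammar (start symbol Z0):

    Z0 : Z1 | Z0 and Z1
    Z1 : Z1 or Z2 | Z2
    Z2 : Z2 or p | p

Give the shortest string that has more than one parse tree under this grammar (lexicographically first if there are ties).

p or p

length 1: no string has ≥2 trees
length 3: p or p has 2 parse trees

Two derivations of p or p:
  Z0 ⇒ Z1 ⇒ Z1 or Z2 ⇒ Z2 or Z2 ⇒ p or Z2 ⇒ p or p
  Z0 ⇒ Z1 ⇒ Z2 ⇒ Z2 or p ⇒ p or p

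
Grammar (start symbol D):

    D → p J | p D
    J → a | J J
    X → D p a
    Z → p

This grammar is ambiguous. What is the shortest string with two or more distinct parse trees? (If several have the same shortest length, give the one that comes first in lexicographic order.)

length 2: no string has ≥2 trees
length 3: no string has ≥2 trees
length 4: p a a a has 2 parse trees

Two derivations of p a a a:
  D ⇒ p J ⇒ p J J ⇒ p a J ⇒ p a J J ⇒ p a a J ⇒ p a a a
  D ⇒ p J ⇒ p J J ⇒ p J J J ⇒ p a J J ⇒ p a a J ⇒ p a a a

p a a a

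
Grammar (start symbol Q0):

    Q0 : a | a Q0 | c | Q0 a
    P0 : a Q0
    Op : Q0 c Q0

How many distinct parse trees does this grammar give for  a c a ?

2

Parse trees for a c a:
  [Q0 a [Q0 [Q0 c] a]]
  [Q0 [Q0 a [Q0 c]] a]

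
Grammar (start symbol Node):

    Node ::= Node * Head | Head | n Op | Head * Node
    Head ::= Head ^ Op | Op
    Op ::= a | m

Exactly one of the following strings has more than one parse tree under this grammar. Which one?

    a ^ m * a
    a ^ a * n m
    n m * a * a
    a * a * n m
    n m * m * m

a ^ m * a

a ^ m * a: 2 trees
a ^ a * n m: 1 tree
n m * a * a: 1 tree
a * a * n m: 1 tree
n m * m * m: 1 tree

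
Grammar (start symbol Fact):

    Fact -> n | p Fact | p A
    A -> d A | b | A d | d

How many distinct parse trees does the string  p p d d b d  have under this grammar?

Parse trees for p p d d b d:
  [Fact p [Fact p [A d [A d [A [A b] d]]]]]
  [Fact p [Fact p [A d [A [A d [A b]] d]]]]
  [Fact p [Fact p [A [A d [A d [A b]]] d]]]

3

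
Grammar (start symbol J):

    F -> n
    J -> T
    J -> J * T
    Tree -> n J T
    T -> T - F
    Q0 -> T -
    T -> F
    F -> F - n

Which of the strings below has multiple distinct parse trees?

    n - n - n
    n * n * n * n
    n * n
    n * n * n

n - n - n: 4 trees
n * n * n * n: 1 tree
n * n: 1 tree
n * n * n: 1 tree

n - n - n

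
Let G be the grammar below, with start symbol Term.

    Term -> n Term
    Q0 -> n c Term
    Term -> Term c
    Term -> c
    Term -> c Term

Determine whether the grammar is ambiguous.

Ambiguous

Witness: c c

Derivation 1: Term ⇒ Term c ⇒ c c
Derivation 2: Term ⇒ c Term ⇒ c c

Two distinct leftmost derivations for the same string.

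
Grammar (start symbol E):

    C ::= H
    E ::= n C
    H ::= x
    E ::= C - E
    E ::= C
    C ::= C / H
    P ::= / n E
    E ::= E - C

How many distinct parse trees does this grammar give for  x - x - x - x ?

Parse trees for x - x - x - x:
  [E [C [H x]] - [E [C [H x]] - [E [C [H x]] - [E [C [H x]]]]]]
  [E [C [H x]] - [E [C [H x]] - [E [E [C [H x]]] - [C [H x]]]]]
  [E [C [H x]] - [E [E [C [H x]] - [E [C [H x]]]] - [C [H x]]]]
  [E [C [H x]] - [E [E [E [C [H x]]] - [C [H x]]] - [C [H x]]]]
  [E [E [C [H x]] - [E [C [H x]] - [E [C [H x]]]]] - [C [H x]]]
  [E [E [C [H x]] - [E [E [C [H x]]] - [C [H x]]]] - [C [H x]]]
  [E [E [E [C [H x]] - [E [C [H x]]]] - [C [H x]]] - [C [H x]]]
  [E [E [E [E [C [H x]]] - [C [H x]]] - [C [H x]]] - [C [H x]]]

8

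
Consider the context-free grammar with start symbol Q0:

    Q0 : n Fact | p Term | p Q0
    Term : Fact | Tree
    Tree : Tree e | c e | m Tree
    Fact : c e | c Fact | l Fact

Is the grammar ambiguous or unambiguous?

Witness: p c e

Derivation 1: Q0 ⇒ p Term ⇒ p Fact ⇒ p c e
Derivation 2: Q0 ⇒ p Term ⇒ p Tree ⇒ p c e

Two distinct leftmost derivations for the same string.

Ambiguous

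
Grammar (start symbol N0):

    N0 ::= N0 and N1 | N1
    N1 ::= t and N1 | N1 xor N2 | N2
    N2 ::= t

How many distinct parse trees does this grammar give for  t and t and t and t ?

8

Parse trees for t and t and t and t:
  [N0 [N0 [N1 [N2 t]]] and [N1 t and [N1 t and [N1 [N2 t]]]]]
  [N0 [N0 [N0 [N1 [N2 t]]] and [N1 [N2 t]]] and [N1 t and [N1 [N2 t]]]]
  [N0 [N0 [N1 t and [N1 [N2 t]]]] and [N1 t and [N1 [N2 t]]]]
  [N0 [N0 [N0 [N1 [N2 t]]] and [N1 t and [N1 [N2 t]]]] and [N1 [N2 t]]]
  [N0 [N0 [N0 [N0 [N1 [N2 t]]] and [N1 [N2 t]]] and [N1 [N2 t]]] and [N1 [N2 t]]]
  [N0 [N0 [N0 [N1 t and [N1 [N2 t]]]] and [N1 [N2 t]]] and [N1 [N2 t]]]
  [N0 [N0 [N1 t and [N1 t and [N1 [N2 t]]]]] and [N1 [N2 t]]]
  [N0 [N1 t and [N1 t and [N1 t and [N1 [N2 t]]]]]]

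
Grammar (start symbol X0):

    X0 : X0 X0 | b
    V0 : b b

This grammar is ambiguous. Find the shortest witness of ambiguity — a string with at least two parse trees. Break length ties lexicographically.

length 1: no string has ≥2 trees
length 2: no string has ≥2 trees
length 3: b b b has 2 parse trees

Two derivations of b b b:
  X0 ⇒ X0 X0 ⇒ X0 X0 X0 ⇒ b X0 X0 ⇒ b b X0 ⇒ b b b
  X0 ⇒ X0 X0 ⇒ b X0 ⇒ b X0 X0 ⇒ b b X0 ⇒ b b b

b b b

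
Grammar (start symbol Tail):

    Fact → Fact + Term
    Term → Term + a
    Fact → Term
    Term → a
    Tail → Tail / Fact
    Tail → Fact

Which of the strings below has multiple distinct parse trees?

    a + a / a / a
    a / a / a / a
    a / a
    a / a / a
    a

a + a / a / a

a + a / a / a: 2 trees
a / a / a / a: 1 tree
a / a: 1 tree
a / a / a: 1 tree
a: 1 tree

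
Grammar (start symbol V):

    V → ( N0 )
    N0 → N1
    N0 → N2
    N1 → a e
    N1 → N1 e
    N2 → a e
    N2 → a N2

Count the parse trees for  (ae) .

Parse trees for (ae):
  [V ( [N0 [N1 a e]] )]
  [V ( [N0 [N2 a e]] )]

2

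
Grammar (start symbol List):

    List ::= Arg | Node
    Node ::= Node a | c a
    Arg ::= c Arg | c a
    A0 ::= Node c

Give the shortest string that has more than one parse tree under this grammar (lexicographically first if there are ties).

length 2: c a has 2 parse trees

Two derivations of c a:
  List ⇒ Arg ⇒ c a
  List ⇒ Node ⇒ c a

c a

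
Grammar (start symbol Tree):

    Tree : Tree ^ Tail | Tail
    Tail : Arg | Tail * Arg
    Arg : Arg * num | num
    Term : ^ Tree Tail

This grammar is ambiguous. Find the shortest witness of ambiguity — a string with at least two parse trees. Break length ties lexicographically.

num * num

length 1: no string has ≥2 trees
length 3: num * num has 2 parse trees

Two derivations of num * num:
  Tree ⇒ Tail ⇒ Arg ⇒ Arg * num ⇒ num * num
  Tree ⇒ Tail ⇒ Tail * Arg ⇒ Arg * Arg ⇒ num * Arg ⇒ num * num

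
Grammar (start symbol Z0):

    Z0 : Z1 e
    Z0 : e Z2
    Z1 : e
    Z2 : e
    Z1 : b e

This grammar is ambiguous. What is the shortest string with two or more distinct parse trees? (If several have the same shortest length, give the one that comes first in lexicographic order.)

e e

length 2: e e has 2 parse trees

Two derivations of e e:
  Z0 ⇒ Z1 e ⇒ e e
  Z0 ⇒ e Z2 ⇒ e e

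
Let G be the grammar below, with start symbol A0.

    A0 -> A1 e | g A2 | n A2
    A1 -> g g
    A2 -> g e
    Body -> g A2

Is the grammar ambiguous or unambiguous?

Witness: g g e

Derivation 1: A0 ⇒ A1 e ⇒ g g e
Derivation 2: A0 ⇒ g A2 ⇒ g g e

Two distinct leftmost derivations for the same string.

Ambiguous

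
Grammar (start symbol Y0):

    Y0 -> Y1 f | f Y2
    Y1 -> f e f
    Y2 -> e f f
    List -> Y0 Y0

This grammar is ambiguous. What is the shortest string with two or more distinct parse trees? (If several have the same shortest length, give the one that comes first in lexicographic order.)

length 4: f e f f has 2 parse trees

Two derivations of f e f f:
  Y0 ⇒ Y1 f ⇒ f e f f
  Y0 ⇒ f Y2 ⇒ f e f f

f e f f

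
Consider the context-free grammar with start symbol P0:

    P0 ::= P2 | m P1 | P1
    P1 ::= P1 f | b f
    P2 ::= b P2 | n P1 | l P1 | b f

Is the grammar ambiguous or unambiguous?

Ambiguous

Witness: b f

Derivation 1: P0 ⇒ P2 ⇒ b f
Derivation 2: P0 ⇒ P1 ⇒ b f

Two distinct leftmost derivations for the same string.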